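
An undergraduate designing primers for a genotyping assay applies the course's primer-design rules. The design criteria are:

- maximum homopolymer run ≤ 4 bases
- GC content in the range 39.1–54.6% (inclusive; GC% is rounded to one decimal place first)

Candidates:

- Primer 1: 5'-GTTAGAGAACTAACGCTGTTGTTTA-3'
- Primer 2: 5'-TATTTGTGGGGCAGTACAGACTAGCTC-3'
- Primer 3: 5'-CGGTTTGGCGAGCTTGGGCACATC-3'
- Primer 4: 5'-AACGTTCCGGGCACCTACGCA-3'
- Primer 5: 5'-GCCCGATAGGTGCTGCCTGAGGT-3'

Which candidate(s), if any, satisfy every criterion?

Primer 2 only.

Primer 1 (25 nt, A=7 T=9 G=6 C=3): longest run = 3 ✓; GC 9/25 = 36.0%, outside 39.1–54.6% ✗ — fails.
Primer 2 (27 nt, A=6 T=8 G=8 C=5): longest run = 4 ✓; GC 13/27 = 48.1% ✓ — passes.
Primer 3 (24 nt, A=3 T=6 G=9 C=6): longest run = 3 ✓; GC 15/24 = 62.5%, outside 39.1–54.6% ✗ — fails.
Primer 4 (21 nt, A=5 T=3 G=5 C=8): longest run = 3 ✓; GC 13/21 = 61.9%, outside 39.1–54.6% ✗ — fails.
Primer 5 (23 nt, A=3 T=5 G=9 C=6): longest run = 3 ✓; GC 15/23 = 65.2%, outside 39.1–54.6% ✗ — fails.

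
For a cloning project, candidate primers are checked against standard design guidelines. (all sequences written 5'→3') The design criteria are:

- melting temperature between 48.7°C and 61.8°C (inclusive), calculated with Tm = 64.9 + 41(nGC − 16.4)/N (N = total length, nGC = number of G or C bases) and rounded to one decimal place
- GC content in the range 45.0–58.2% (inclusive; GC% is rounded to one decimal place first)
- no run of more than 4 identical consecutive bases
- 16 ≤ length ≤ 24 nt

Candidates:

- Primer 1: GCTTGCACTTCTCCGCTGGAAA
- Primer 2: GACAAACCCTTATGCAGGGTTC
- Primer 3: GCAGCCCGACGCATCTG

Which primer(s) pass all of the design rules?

Primer 1 (22 nt, A=4 T=6 G=5 C=7): Tm = 64.9 + 41·(12 − 16.4)/22 = 56.7°C ✓; GC 12/22 = 54.5% ✓; longest run = 3 ✓; length 22 ✓ — passes.
Primer 2 (22 nt, A=6 T=5 G=5 C=6): Tm = 64.9 + 41·(11 − 16.4)/22 = 54.8°C ✓; GC 11/22 = 50.0% ✓; longest run = 3 ✓; length 22 ✓ — passes.
Primer 3 (17 nt, A=3 T=2 G=5 C=7): Tm = 64.9 + 41·(12 − 16.4)/17 = 54.3°C ✓; GC 12/17 = 70.6%, outside 45.0–58.2% ✗; longest run = 3 ✓; length 17 ✓ — fails.

Primer 1 and Primer 2.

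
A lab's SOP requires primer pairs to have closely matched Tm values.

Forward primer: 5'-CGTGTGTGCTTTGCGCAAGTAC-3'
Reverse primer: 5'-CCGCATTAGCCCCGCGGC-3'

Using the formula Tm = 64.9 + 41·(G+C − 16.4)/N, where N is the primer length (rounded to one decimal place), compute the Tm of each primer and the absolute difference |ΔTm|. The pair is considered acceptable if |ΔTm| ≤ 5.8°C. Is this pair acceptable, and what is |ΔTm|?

Forward: G+C = 12, N = 22 → Tm = 64.9 + 41·(12 − 16.4)/22 = 56.7°C.
Reverse: G+C = 14, N = 18 → Tm = 64.9 + 41·(14 − 16.4)/18 = 59.4°C.
|ΔTm| = |56.7 − 59.4| = 2.7°C, ≤ 5.8°C.

|ΔTm| = 2.7°C; the pair is acceptable.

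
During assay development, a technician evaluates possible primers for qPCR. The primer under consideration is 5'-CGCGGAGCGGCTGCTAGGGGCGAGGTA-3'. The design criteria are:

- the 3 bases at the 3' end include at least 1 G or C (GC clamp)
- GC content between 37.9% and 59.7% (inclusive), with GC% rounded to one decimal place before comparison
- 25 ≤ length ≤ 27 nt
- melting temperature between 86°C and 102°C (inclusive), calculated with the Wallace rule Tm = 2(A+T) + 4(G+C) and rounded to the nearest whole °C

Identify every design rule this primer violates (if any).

Fails: GC content.

Base counts: A=4, T=3, G=14, C=6 (length 27).
GC clamp: 3' end GTA has 1 G/C ✓
GC content: GC 20/27 = 74.1%, outside 37.9–59.7% ✗
length: length 27 ✓
Tm: Tm = 2·7 + 4·20 = 94°C ✓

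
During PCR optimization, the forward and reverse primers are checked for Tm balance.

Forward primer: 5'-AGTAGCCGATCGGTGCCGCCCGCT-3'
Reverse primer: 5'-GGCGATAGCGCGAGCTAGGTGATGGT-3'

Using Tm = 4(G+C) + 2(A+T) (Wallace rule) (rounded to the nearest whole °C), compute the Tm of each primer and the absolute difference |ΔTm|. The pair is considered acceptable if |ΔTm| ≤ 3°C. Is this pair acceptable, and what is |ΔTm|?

Forward: A=3 T=4 G=8 C=9 → Tm = 2·7 + 4·17 = 82°C.
Reverse: A=5 T=5 G=12 C=4 → Tm = 2·10 + 4·16 = 84°C.
|ΔTm| = |82 − 84| = 2°C, ≤ 3°C.

|ΔTm| = 2°C; the pair is acceptable.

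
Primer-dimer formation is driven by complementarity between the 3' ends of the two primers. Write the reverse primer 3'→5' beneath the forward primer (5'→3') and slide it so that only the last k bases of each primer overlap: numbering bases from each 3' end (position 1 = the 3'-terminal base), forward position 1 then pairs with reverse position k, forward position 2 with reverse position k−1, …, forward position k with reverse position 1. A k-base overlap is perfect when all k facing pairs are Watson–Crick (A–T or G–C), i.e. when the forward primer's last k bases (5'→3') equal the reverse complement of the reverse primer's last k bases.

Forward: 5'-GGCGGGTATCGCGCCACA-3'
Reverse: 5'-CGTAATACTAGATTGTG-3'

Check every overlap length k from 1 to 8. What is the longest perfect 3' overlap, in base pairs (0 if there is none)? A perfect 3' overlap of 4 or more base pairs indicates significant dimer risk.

Longest perfect overlap: 4 complementary base pairs; significant dimer risk (threshold 4).

Last 8 bases (5'→3') — forward …GCGCCACA, reverse …AGATTGTG.
Reverse complement of the reverse primer's last 8 bases: CACAATCT; its first k bases are the reverse complement of the reverse primer's last k bases, so a perfect k-base overlap needs the forward primer's last k bases to equal them.
Comparing (forward last k vs required): k=1: A vs C ✗; k=2: CA vs CA ✓; k=3: ACA vs CAC ✗; k=4: CACA vs CACA ✓; k=5: CCACA vs CACAA ✗; k=6: GCCACA vs CACAAT ✗; k=7: CGCCACA vs CACAATC ✗; k=8: GCGCCACA vs CACAATCT ✗.
Perfect overlaps at k = 2, 4; the largest is 4.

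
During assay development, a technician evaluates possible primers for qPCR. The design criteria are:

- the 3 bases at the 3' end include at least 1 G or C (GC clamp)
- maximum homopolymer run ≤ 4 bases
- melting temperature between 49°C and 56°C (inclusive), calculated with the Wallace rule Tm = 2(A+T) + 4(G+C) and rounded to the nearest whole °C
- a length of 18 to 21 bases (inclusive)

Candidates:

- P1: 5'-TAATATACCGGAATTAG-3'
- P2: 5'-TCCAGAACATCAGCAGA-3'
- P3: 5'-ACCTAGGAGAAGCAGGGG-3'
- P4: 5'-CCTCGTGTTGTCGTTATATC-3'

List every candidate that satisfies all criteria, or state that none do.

P1 (17 nt, A=7 T=5 G=3 C=2): 3' end TAG has 1 G/C ✓; longest run = 2 ✓; Tm = 2·12 + 4·5 = 44°C, outside 49–56°C ✗; length 17, outside 18–21 ✗ — fails.
P2 (17 nt, A=7 T=2 G=3 C=5): 3' end AGA has 1 G/C ✓; longest run = 2 ✓; Tm = 2·9 + 4·8 = 50°C ✓; length 17, outside 18–21 ✗ — fails.
P3 (18 nt, A=6 T=1 G=8 C=3): 3' end GGG has 3 G/C ✓; longest run = 4 ✓; Tm = 2·7 + 4·11 = 58°C, outside 49–56°C ✗; length 18 ✓ — fails.
P4 (20 nt, A=2 T=9 G=4 C=5): 3' end ATC has 1 G/C ✓; longest run = 2 ✓; Tm = 2·11 + 4·9 = 58°C, outside 49–56°C ✗; length 20 ✓ — fails.

None of the candidates satisfy all criteria.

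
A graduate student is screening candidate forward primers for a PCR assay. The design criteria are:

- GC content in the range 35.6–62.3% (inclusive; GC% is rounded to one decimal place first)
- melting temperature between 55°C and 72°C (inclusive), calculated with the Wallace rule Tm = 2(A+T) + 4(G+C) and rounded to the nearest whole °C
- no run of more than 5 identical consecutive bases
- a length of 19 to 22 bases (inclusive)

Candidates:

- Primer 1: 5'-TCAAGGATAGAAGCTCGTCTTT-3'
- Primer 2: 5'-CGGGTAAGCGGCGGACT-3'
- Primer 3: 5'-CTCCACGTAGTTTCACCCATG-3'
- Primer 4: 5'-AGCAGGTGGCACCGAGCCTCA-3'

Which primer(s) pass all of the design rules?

Primer 1 (22 nt, A=6 T=7 G=5 C=4): GC 9/22 = 40.9% ✓; Tm = 2·13 + 4·9 = 62°C ✓; longest run = 3 ✓; length 22 ✓ — passes.
Primer 2 (17 nt, A=3 T=2 G=8 C=4): GC 12/17 = 70.6%, outside 35.6–62.3% ✗; Tm = 2·5 + 4·12 = 58°C ✓; longest run = 3 ✓; length 17, outside 19–22 ✗ — fails.
Primer 3 (21 nt, A=4 T=6 G=3 C=8): GC 11/21 = 52.4% ✓; Tm = 2·10 + 4·11 = 64°C ✓; longest run = 3 ✓; length 21 ✓ — passes.
Primer 4 (21 nt, A=5 T=2 G=7 C=7): GC 14/21 = 66.7%, outside 35.6–62.3% ✗; Tm = 2·7 + 4·14 = 70°C ✓; longest run = 2 ✓; length 21 ✓ — fails.

Primer 1 and Primer 3.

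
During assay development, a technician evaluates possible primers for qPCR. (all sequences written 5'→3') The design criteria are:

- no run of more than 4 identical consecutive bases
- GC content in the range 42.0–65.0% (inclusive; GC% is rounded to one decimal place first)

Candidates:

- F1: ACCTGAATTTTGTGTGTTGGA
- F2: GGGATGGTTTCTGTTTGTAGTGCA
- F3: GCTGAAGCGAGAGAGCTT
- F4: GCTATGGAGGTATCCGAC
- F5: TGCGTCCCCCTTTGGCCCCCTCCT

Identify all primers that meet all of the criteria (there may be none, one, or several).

F1 (21 nt, A=4 T=9 G=6 C=2): longest run = 4 ✓; GC 8/21 = 38.1%, outside 42.0–65.0% ✗ — fails.
F2 (24 nt, A=3 T=10 G=9 C=2): longest run = 3 ✓; GC 11/24 = 45.8% ✓ — passes.
F3 (18 nt, A=5 T=3 G=7 C=3): longest run = 2 ✓; GC 10/18 = 55.6% ✓ — passes.
F4 (18 nt, A=4 T=4 G=6 C=4): longest run = 2 ✓; GC 10/18 = 55.6% ✓ — passes.
F5 (24 nt, A=0 T=7 G=4 C=13): longest run = 5, exceeds 4 ✗; GC 17/24 = 70.8%, outside 42.0–65.0% ✗ — fails.

F2, F3 and F4.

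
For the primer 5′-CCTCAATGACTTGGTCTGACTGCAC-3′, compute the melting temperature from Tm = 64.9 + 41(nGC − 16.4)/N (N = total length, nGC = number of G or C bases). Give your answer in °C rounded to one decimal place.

59.3°C

Base counts: A=5, T=7, G=5, C=8; G+C = 13, N = 25.
Tm = 64.9 + 41·(13 − 16.4)/25 = 64.9 + -139.40/25 = 59.3°C.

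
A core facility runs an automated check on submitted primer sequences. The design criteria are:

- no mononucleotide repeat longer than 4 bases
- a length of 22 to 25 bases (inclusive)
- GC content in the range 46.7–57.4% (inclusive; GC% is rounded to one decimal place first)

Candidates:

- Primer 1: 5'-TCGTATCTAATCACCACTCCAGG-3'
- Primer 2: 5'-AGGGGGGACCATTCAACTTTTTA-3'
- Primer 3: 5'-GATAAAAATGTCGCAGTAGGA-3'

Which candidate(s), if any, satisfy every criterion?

Primer 1 (23 nt, A=6 T=6 G=3 C=8): longest run = 2 ✓; length 23 ✓; GC 11/23 = 47.8% ✓ — passes.
Primer 2 (23 nt, A=6 T=7 G=6 C=4): longest run = 6, exceeds 4 ✗; length 23 ✓; GC 10/23 = 43.5%, outside 46.7–57.4% ✗ — fails.
Primer 3 (21 nt, A=9 T=4 G=6 C=2): longest run = 5, exceeds 4 ✗; length 21, outside 22–25 ✗; GC 8/21 = 38.1%, outside 46.7–57.4% ✗ — fails.

Primer 1 only.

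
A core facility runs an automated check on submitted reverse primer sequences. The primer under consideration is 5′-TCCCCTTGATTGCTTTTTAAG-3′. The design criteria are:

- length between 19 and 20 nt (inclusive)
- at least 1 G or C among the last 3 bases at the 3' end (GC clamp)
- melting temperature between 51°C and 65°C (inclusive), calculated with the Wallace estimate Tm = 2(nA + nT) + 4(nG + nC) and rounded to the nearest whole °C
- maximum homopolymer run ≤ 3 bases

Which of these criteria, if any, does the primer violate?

Fails: length, homopolymer run.

Base counts: A=3, T=10, G=3, C=5 (length 21).
length: length 21, outside 19–20 ✗
GC clamp: 3' end AAG has 1 G/C ✓
Tm: Tm = 2·13 + 4·8 = 58°C ✓
homopolymer run: longest run = 5, exceeds 3 ✗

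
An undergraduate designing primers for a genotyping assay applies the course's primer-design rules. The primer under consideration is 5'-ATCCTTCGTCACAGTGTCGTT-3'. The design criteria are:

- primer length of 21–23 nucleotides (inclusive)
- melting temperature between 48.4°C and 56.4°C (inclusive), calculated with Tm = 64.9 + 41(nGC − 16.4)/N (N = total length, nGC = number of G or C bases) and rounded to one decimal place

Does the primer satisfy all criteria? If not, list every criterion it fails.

Base counts: A=3, T=8, G=4, C=6 (length 21).
length: length 21 ✓
Tm: Tm = 64.9 + 41·(10 − 16.4)/21 = 52.4°C ✓

Meets all criteria.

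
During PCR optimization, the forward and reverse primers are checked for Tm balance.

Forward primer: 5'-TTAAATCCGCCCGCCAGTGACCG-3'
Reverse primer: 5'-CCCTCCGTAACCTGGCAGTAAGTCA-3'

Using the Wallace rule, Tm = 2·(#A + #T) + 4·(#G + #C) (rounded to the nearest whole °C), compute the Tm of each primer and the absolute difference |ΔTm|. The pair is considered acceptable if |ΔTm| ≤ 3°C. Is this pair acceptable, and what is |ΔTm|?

Forward: A=5 T=4 G=5 C=9 → Tm = 2·9 + 4·14 = 74°C.
Reverse: A=6 T=5 G=5 C=9 → Tm = 2·11 + 4·14 = 78°C.
|ΔTm| = |74 − 78| = 4°C, > 3°C.

|ΔTm| = 4°C; the pair is not acceptable.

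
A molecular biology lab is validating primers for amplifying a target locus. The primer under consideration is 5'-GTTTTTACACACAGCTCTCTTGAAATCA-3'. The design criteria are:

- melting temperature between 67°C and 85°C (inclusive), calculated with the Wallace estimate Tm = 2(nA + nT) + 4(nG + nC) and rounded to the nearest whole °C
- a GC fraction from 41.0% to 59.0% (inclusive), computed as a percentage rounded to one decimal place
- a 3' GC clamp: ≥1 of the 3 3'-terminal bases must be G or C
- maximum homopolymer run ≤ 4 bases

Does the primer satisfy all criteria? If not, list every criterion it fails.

Fails: GC content, homopolymer run.

Base counts: A=8, T=10, G=3, C=7 (length 28).
Tm: Tm = 2·18 + 4·10 = 76°C ✓
GC content: GC 10/28 = 35.7%, outside 41.0–59.0% ✗
GC clamp: 3' end TCA has 1 G/C ✓
homopolymer run: longest run = 5, exceeds 4 ✗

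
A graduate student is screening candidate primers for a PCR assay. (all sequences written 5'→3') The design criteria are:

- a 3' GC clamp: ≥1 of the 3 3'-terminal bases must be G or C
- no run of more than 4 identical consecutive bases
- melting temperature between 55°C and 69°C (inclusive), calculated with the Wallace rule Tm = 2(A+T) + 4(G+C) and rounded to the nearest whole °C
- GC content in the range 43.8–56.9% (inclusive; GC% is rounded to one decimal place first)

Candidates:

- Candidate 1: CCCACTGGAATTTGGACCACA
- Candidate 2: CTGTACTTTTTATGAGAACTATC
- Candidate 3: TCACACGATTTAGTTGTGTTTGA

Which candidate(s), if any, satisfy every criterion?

Candidate 1 only.

Candidate 1 (21 nt, A=6 T=4 G=4 C=7): 3' end ACA has 1 G/C ✓; longest run = 3 ✓; Tm = 2·10 + 4·11 = 64°C ✓; GC 11/21 = 52.4% ✓ — passes.
Candidate 2 (23 nt, A=6 T=10 G=3 C=4): 3' end ATC has 1 G/C ✓; longest run = 5, exceeds 4 ✗; Tm = 2·16 + 4·7 = 60°C ✓; GC 7/23 = 30.4%, outside 43.8–56.9% ✗ — fails.
Candidate 3 (23 nt, A=5 T=10 G=5 C=3): 3' end TGA has 1 G/C ✓; longest run = 3 ✓; Tm = 2·15 + 4·8 = 62°C ✓; GC 8/23 = 34.8%, outside 43.8–56.9% ✗ — fails.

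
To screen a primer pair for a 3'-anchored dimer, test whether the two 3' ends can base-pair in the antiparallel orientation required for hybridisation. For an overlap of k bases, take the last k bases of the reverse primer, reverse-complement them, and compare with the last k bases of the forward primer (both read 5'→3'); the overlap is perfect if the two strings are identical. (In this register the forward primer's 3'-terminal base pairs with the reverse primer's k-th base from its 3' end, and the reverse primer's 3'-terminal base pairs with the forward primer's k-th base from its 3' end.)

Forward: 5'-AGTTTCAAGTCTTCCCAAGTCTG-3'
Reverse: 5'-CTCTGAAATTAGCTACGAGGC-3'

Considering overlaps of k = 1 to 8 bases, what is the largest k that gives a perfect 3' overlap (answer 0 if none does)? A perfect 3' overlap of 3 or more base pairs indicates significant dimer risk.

Longest perfect overlap: 1 complementary base pair; below the dimer-risk threshold (threshold 3).

Last 8 bases (5'→3') — forward …CAAGTCTG, reverse …TACGAGGC.
Reverse complement of the reverse primer's last 8 bases: GCCTCGTA; its first k bases are the reverse complement of the reverse primer's last k bases, so a perfect k-base overlap needs the forward primer's last k bases to equal them.
Comparing (forward last k vs required): k=1: G vs G ✓; k=2: TG vs GC ✗; k=3: CTG vs GCC ✗; k=4: TCTG vs GCCT ✗; k=5: GTCTG vs GCCTC ✗; k=6: AGTCTG vs GCCTCG ✗; k=7: AAGTCTG vs GCCTCGT ✗; k=8: CAAGTCTG vs GCCTCGTA ✗.
Only k = 1 is perfect, so the longest perfect 3' overlap is 1.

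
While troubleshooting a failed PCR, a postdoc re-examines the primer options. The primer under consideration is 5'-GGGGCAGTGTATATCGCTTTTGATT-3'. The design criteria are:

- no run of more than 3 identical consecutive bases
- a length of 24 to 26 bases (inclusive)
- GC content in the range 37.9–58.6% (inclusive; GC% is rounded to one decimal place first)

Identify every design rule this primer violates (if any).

Fails: homopolymer run.

Base counts: A=4, T=10, G=8, C=3 (length 25).
homopolymer run: longest run = 4, exceeds 3 ✗
length: length 25 ✓
GC content: GC 11/25 = 44.0% ✓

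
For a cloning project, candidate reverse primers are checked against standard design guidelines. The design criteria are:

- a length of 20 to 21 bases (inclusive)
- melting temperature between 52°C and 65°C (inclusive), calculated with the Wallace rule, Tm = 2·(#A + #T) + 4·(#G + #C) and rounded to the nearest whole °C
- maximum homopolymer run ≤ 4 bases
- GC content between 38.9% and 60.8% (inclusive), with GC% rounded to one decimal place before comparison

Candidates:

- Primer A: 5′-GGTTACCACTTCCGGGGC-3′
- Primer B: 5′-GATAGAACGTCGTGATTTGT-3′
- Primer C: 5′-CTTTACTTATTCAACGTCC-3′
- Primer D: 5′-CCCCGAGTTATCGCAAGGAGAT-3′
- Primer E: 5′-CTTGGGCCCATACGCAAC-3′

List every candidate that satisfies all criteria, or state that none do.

Primer A (18 nt, A=2 T=4 G=6 C=6): length 18, outside 20–21 ✗; Tm = 2·6 + 4·12 = 60°C ✓; longest run = 4 ✓; GC 12/18 = 66.7%, outside 38.9–60.8% ✗ — fails.
Primer B (20 nt, A=5 T=7 G=6 C=2): length 20 ✓; Tm = 2·12 + 4·8 = 56°C ✓; longest run = 3 ✓; GC 8/20 = 40.0% ✓ — passes.
Primer C (19 nt, A=4 T=8 G=1 C=6): length 19, outside 20–21 ✗; Tm = 2·12 + 4·7 = 52°C ✓; longest run = 3 ✓; GC 7/19 = 36.8%, outside 38.9–60.8% ✗ — fails.
Primer D (22 nt, A=6 T=4 G=6 C=6): length 22, outside 20–21 ✗; Tm = 2·10 + 4·12 = 68°C, outside 52–65°C ✗; longest run = 4 ✓; GC 12/22 = 54.5% ✓ — fails.
Primer E (18 nt, A=4 T=3 G=4 C=7): length 18, outside 20–21 ✗; Tm = 2·7 + 4·11 = 58°C ✓; longest run = 3 ✓; GC 11/18 = 61.1%, outside 38.9–60.8% ✗ — fails.

Primer B only.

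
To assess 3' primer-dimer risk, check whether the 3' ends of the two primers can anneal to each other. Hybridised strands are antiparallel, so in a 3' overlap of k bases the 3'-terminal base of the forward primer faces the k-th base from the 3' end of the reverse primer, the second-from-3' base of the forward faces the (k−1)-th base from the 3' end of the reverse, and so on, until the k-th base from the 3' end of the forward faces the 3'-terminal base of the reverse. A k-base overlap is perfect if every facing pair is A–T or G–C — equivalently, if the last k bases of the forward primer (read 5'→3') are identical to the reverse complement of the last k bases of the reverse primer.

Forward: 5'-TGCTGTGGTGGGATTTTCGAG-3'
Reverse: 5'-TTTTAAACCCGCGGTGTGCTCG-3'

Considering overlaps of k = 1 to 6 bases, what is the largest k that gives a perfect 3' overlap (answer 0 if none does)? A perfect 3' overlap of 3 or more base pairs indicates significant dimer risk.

Longest perfect overlap: 4 complementary base pairs; significant dimer risk (threshold 3).

Last 6 bases (5'→3') — forward …TTCGAG, reverse …TGCTCG.
Reverse complement of the reverse primer's last 6 bases: CGAGCA; its first k bases are the reverse complement of the reverse primer's last k bases, so a perfect k-base overlap needs the forward primer's last k bases to equal them.
Comparing (forward last k vs required): k=1: G vs C ✗; k=2: AG vs CG ✗; k=3: GAG vs CGA ✗; k=4: CGAG vs CGAG ✓; k=5: TCGAG vs CGAGC ✗; k=6: TTCGAG vs CGAGCA ✗.
Only k = 4 is perfect, so the longest perfect 3' overlap is 4.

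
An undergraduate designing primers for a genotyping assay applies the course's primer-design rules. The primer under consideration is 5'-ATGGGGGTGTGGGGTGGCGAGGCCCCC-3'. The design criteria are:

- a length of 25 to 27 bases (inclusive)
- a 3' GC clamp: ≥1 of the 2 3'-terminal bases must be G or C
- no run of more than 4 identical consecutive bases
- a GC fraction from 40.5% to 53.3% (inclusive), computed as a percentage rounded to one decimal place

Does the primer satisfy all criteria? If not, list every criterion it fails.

Base counts: A=2, T=4, G=15, C=6 (length 27).
length: length 27 ✓
GC clamp: 3' end CC has 2 G/C ✓
homopolymer run: longest run = 5, exceeds 4 ✗
GC content: GC 21/27 = 77.8%, outside 40.5–53.3% ✗

Fails: homopolymer run, GC content.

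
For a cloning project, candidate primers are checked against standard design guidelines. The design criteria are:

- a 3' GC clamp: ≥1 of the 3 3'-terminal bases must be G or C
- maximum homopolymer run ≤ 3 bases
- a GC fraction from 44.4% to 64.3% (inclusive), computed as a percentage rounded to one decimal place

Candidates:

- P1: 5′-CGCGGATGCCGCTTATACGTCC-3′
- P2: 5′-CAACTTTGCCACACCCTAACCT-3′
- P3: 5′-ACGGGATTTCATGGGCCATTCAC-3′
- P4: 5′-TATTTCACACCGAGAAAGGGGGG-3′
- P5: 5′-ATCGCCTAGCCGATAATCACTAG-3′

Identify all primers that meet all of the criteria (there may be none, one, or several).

P1, P2, P3 and P5.

P1 (22 nt, A=3 T=5 G=6 C=8): 3' end TCC has 2 G/C ✓; longest run = 2 ✓; GC 14/22 = 63.6% ✓ — passes.
P2 (22 nt, A=6 T=5 G=1 C=10): 3' end CCT has 2 G/C ✓; longest run = 3 ✓; GC 11/22 = 50.0% ✓ — passes.
P3 (23 nt, A=5 T=6 G=6 C=6): 3' end CAC has 2 G/C ✓; longest run = 3 ✓; GC 12/23 = 52.2% ✓ — passes.
P4 (23 nt, A=7 T=4 G=8 C=4): 3' end GGG has 3 G/C ✓; longest run = 6, exceeds 3 ✗; GC 12/23 = 52.2% ✓ — fails.
P5 (23 nt, A=7 T=5 G=4 C=7): 3' end TAG has 1 G/C ✓; longest run = 2 ✓; GC 11/23 = 47.8% ✓ — passes.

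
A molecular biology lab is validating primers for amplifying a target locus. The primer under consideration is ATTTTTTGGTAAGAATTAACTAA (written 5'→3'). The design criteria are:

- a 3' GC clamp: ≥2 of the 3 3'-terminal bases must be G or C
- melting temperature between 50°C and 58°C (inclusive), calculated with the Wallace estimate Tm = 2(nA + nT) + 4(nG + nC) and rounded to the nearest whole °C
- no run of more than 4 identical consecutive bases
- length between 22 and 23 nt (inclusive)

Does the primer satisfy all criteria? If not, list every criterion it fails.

Fails: GC clamp, homopolymer run.

Base counts: A=9, T=10, G=3, C=1 (length 23).
GC clamp: 3' end TAA has 0 G/C, need ≥2 ✗
Tm: Tm = 2·19 + 4·4 = 54°C ✓
homopolymer run: longest run = 6, exceeds 4 ✗
length: length 23 ✓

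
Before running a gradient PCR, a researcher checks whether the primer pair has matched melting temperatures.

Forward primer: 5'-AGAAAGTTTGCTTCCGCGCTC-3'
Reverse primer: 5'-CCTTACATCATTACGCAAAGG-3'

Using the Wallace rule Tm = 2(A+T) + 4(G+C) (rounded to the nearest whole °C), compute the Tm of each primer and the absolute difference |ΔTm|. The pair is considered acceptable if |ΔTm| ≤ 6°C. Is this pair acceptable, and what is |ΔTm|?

|ΔTm| = 4°C; the pair is acceptable.

Forward: A=4 T=6 G=5 C=6 → Tm = 2·10 + 4·11 = 64°C.
Reverse: A=7 T=5 G=3 C=6 → Tm = 2·12 + 4·9 = 60°C.
|ΔTm| = |64 − 60| = 4°C, ≤ 6°C.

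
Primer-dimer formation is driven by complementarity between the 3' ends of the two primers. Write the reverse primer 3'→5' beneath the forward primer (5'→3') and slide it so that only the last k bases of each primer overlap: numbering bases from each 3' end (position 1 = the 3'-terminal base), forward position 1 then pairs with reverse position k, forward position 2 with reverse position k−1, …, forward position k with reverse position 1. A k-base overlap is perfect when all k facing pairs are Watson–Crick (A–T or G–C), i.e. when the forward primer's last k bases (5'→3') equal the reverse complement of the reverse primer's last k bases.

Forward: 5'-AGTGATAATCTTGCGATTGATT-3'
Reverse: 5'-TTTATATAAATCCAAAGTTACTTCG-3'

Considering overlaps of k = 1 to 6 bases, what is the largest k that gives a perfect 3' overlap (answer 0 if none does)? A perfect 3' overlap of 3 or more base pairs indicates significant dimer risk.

Last 6 bases (5'→3') — forward …TTGATT, reverse …ACTTCG.
Reverse complement of the reverse primer's last 6 bases: CGAAGT; its first k bases are the reverse complement of the reverse primer's last k bases, so a perfect k-base overlap needs the forward primer's last k bases to equal them.
Comparing (forward last k vs required): k=1: T vs C ✗; k=2: TT vs CG ✗; k=3: ATT vs CGA ✗; k=4: GATT vs CGAA ✗; k=5: TGATT vs CGAAG ✗; k=6: TTGATT vs CGAAGT ✗.
No overlap length from 1 to 6 is perfect, so the longest perfect 3' overlap is 0.

Longest perfect overlap: 0 complementary base pairs; below the dimer-risk threshold (threshold 3).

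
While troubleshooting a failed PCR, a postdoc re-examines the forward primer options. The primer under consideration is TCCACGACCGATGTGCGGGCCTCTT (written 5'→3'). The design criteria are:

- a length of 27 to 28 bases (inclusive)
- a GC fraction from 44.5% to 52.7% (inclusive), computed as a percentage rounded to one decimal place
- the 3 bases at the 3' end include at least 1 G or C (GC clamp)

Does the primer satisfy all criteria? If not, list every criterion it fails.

Base counts: A=3, T=6, G=7, C=9 (length 25).
length: length 25, outside 27–28 ✗
GC content: GC 16/25 = 64.0%, outside 44.5–52.7% ✗
GC clamp: 3' end CTT has 1 G/C ✓

Fails: length, GC content.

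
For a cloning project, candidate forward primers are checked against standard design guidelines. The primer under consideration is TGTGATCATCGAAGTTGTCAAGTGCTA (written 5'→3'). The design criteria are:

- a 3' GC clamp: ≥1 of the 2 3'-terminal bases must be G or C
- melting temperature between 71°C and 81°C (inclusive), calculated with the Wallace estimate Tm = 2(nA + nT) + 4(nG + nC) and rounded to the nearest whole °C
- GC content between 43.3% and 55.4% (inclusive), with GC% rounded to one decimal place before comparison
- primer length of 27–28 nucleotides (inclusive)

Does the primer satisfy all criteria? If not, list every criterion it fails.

Base counts: A=7, T=9, G=7, C=4 (length 27).
GC clamp: 3' end TA has 0 G/C, need ≥1 ✗
Tm: Tm = 2·16 + 4·11 = 76°C ✓
GC content: GC 11/27 = 40.7%, outside 43.3–55.4% ✗
length: length 27 ✓

Fails: GC clamp, GC content.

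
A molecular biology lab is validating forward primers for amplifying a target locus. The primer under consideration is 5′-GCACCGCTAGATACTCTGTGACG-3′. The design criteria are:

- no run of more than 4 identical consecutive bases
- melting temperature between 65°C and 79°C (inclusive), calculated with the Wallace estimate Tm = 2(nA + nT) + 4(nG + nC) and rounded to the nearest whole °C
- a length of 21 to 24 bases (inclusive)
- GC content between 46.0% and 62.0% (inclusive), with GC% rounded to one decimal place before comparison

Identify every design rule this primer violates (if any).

Meets all criteria.

Base counts: A=5, T=5, G=6, C=7 (length 23).
homopolymer run: longest run = 2 ✓
Tm: Tm = 2·10 + 4·13 = 72°C ✓
length: length 23 ✓
GC content: GC 13/23 = 56.5% ✓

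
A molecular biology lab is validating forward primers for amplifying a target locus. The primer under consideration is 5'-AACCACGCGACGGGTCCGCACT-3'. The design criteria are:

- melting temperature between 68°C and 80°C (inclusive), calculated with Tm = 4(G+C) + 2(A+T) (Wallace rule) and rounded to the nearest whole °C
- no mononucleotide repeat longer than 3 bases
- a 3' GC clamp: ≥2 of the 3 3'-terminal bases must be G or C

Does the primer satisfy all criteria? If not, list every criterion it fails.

Base counts: A=5, T=2, G=6, C=9 (length 22).
Tm: Tm = 2·7 + 4·15 = 74°C ✓
homopolymer run: longest run = 3 ✓
GC clamp: 3' end ACT has 1 G/C, need ≥2 ✗

Fails: GC clamp.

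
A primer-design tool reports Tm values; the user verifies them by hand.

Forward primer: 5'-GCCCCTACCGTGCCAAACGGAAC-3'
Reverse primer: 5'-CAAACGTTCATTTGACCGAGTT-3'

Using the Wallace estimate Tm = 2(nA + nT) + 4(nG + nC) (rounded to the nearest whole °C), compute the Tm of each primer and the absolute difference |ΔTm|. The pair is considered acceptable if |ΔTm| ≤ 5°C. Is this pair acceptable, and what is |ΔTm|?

Forward: A=6 T=2 G=5 C=10 → Tm = 2·8 + 4·15 = 76°C.
Reverse: A=6 T=7 G=4 C=5 → Tm = 2·13 + 4·9 = 62°C.
|ΔTm| = |76 − 62| = 14°C, > 5°C.

|ΔTm| = 14°C; the pair is not acceptable.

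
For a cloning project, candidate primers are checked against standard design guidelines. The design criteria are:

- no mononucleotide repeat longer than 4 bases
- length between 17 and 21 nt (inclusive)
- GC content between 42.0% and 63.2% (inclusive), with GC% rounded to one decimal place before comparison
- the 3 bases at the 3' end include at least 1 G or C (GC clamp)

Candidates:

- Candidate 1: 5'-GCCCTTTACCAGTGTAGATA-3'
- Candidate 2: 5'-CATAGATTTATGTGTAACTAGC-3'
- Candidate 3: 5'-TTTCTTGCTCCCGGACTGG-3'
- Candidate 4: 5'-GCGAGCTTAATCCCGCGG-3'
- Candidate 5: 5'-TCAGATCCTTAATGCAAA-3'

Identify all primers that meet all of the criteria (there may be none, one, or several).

Candidate 1 (20 nt, A=5 T=6 G=4 C=5): longest run = 3 ✓; length 20 ✓; GC 9/20 = 45.0% ✓; 3' end ATA has 0 G/C, need ≥1 ✗ — fails.
Candidate 2 (22 nt, A=7 T=8 G=4 C=3): longest run = 3 ✓; length 22, outside 17–21 ✗; GC 7/22 = 31.8%, outside 42.0–63.2% ✗; 3' end AGC has 2 G/C ✓ — fails.
Candidate 3 (19 nt, A=1 T=7 G=5 C=6): longest run = 3 ✓; length 19 ✓; GC 11/19 = 57.9% ✓; 3' end TGG has 2 G/C ✓ — passes.
Candidate 4 (18 nt, A=3 T=3 G=6 C=6): longest run = 3 ✓; length 18 ✓; GC 12/18 = 66.7%, outside 42.0–63.2% ✗; 3' end CGG has 3 G/C ✓ — fails.
Candidate 5 (18 nt, A=7 T=5 G=2 C=4): longest run = 3 ✓; length 18 ✓; GC 6/18 = 33.3%, outside 42.0–63.2% ✗; 3' end AAA has 0 G/C, need ≥1 ✗ — fails.

Candidate 3 only.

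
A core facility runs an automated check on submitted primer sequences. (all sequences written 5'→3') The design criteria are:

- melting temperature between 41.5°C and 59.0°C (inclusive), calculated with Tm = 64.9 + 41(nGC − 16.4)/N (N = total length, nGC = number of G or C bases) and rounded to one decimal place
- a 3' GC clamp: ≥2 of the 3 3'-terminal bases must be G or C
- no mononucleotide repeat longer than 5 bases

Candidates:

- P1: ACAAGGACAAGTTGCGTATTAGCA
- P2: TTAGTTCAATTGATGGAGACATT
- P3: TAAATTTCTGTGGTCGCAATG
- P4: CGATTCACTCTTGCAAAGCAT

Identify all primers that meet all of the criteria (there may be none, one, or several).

P1 (24 nt, A=9 T=5 G=6 C=4): Tm = 64.9 + 41·(10 − 16.4)/24 = 54.0°C ✓; 3' end GCA has 2 G/C ✓; longest run = 2 ✓ — passes.
P2 (23 nt, A=7 T=9 G=5 C=2): Tm = 64.9 + 41·(7 − 16.4)/23 = 48.1°C ✓; 3' end ATT has 0 G/C, need ≥2 ✗; longest run = 2 ✓ — fails.
P3 (21 nt, A=5 T=8 G=5 C=3): Tm = 64.9 + 41·(8 − 16.4)/21 = 48.5°C ✓; 3' end ATG has 1 G/C, need ≥2 ✗; longest run = 3 ✓ — fails.
P4 (21 nt, A=6 T=6 G=3 C=6): Tm = 64.9 + 41·(9 − 16.4)/21 = 50.5°C ✓; 3' end CAT has 1 G/C, need ≥2 ✗; longest run = 3 ✓ — fails.

P1 only.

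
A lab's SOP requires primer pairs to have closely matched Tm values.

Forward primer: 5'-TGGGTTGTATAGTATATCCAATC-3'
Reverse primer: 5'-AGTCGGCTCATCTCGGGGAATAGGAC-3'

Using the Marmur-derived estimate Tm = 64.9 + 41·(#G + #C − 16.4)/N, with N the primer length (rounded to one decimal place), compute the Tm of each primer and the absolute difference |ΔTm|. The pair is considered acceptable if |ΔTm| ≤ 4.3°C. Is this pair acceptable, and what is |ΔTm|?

|ΔTm| = 12.8°C; the pair is not acceptable.

Forward: G+C = 8, N = 23 → Tm = 64.9 + 41·(8 − 16.4)/23 = 49.9°C.
Reverse: G+C = 15, N = 26 → Tm = 64.9 + 41·(15 − 16.4)/26 = 62.7°C.
|ΔTm| = |49.9 − 62.7| = 12.8°C, > 4.3°C.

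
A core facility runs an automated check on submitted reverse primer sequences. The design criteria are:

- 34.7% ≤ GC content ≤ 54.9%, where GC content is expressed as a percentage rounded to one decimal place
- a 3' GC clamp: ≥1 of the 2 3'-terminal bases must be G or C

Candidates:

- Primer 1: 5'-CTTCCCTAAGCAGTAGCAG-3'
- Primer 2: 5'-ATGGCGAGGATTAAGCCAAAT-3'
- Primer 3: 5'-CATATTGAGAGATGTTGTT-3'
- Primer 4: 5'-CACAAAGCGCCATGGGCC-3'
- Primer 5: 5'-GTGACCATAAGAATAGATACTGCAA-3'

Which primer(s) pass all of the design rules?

Primer 1 (19 nt, A=5 T=4 G=4 C=6): GC 10/19 = 52.6% ✓; 3' end AG has 1 G/C ✓ — passes.
Primer 2 (21 nt, A=8 T=4 G=6 C=3): GC 9/21 = 42.9% ✓; 3' end AT has 0 G/C, need ≥1 ✗ — fails.
Primer 3 (19 nt, A=5 T=8 G=5 C=1): GC 6/19 = 31.6%, outside 34.7–54.9% ✗; 3' end TT has 0 G/C, need ≥1 ✗ — fails.
Primer 4 (18 nt, A=5 T=1 G=5 C=7): GC 12/18 = 66.7%, outside 34.7–54.9% ✗; 3' end CC has 2 G/C ✓ — fails.
Primer 5 (25 nt, A=11 T=5 G=5 C=4): GC 9/25 = 36.0% ✓; 3' end AA has 0 G/C, need ≥1 ✗ — fails.

Primer 1 only.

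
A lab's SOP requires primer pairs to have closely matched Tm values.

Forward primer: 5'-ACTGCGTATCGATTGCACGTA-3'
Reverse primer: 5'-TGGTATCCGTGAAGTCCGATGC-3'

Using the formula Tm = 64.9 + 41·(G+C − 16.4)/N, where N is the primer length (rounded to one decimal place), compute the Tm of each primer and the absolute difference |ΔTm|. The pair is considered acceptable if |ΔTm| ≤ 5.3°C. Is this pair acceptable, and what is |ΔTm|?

Forward: G+C = 10, N = 21 → Tm = 64.9 + 41·(10 − 16.4)/21 = 52.4°C.
Reverse: G+C = 12, N = 22 → Tm = 64.9 + 41·(12 − 16.4)/22 = 56.7°C.
|ΔTm| = |52.4 − 56.7| = 4.3°C, ≤ 5.3°C.

|ΔTm| = 4.3°C; the pair is acceptable.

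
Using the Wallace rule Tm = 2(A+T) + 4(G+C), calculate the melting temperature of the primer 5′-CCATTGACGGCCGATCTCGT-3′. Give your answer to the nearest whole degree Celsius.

Base counts: A=3, T=5, G=5, C=7 (length 20).
Tm = 2·(3+5) + 4·(5+7) = 2·8 + 4·12 = 16 + 48 = 64°C.

64°C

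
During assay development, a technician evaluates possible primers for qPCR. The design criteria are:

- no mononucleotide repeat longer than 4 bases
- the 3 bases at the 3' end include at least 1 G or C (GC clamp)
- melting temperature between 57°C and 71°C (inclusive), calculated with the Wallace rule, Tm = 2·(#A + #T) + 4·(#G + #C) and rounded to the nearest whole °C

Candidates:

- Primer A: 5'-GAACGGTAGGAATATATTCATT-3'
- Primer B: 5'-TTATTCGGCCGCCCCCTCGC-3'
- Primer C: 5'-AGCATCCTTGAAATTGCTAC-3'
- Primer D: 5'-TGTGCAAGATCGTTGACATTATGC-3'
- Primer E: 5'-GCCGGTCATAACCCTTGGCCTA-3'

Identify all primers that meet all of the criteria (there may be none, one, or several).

Primer A (22 nt, A=8 T=7 G=5 C=2): longest run = 2 ✓; 3' end ATT has 0 G/C, need ≥1 ✗; Tm = 2·15 + 4·7 = 58°C ✓ — fails.
Primer B (20 nt, A=1 T=5 G=4 C=10): longest run = 5, exceeds 4 ✗; 3' end CGC has 3 G/C ✓; Tm = 2·6 + 4·14 = 68°C ✓ — fails.
Primer C (20 nt, A=6 T=6 G=3 C=5): longest run = 3 ✓; 3' end TAC has 1 G/C ✓; Tm = 2·12 + 4·8 = 56°C, outside 57–71°C ✗ — fails.
Primer D (24 nt, A=6 T=8 G=6 C=4): longest run = 2 ✓; 3' end TGC has 2 G/C ✓; Tm = 2·14 + 4·10 = 68°C ✓ — passes.
Primer E (22 nt, A=4 T=5 G=5 C=8): longest run = 3 ✓; 3' end CTA has 1 G/C ✓; Tm = 2·9 + 4·13 = 70°C ✓ — passes.

Primer D and Primer E.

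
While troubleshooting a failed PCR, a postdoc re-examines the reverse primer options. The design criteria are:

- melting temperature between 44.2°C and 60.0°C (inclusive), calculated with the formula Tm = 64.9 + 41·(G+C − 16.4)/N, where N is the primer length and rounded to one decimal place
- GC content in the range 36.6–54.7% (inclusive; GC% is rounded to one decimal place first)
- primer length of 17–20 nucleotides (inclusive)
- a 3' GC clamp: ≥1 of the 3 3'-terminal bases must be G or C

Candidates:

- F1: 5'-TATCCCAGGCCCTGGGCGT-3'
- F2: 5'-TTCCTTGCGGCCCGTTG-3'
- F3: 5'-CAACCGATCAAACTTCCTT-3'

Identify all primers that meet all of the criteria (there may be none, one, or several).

F3 only.

F1 (19 nt, A=2 T=4 G=6 C=7): Tm = 64.9 + 41·(13 − 16.4)/19 = 57.6°C ✓; GC 13/19 = 68.4%, outside 36.6–54.7% ✗; length 19 ✓; 3' end CGT has 2 G/C ✓ — fails.
F2 (17 nt, A=0 T=6 G=5 C=6): Tm = 64.9 + 41·(11 − 16.4)/17 = 51.9°C ✓; GC 11/17 = 64.7%, outside 36.6–54.7% ✗; length 17 ✓; 3' end TTG has 1 G/C ✓ — fails.
F3 (19 nt, A=6 T=5 G=1 C=7): Tm = 64.9 + 41·(8 − 16.4)/19 = 46.8°C ✓; GC 8/19 = 42.1% ✓; length 19 ✓; 3' end CTT has 1 G/C ✓ — passes.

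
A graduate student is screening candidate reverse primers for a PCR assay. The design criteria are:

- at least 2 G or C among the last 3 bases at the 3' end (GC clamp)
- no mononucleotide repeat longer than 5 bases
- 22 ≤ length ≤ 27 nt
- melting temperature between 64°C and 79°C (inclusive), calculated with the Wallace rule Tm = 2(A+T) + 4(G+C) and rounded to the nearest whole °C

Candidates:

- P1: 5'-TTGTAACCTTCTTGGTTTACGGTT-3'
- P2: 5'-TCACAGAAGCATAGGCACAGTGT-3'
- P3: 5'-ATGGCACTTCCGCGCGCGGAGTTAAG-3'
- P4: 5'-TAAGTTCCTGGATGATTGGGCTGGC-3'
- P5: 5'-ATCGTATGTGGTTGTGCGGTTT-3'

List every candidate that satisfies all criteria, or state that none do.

P1 (24 nt, A=3 T=12 G=5 C=4): 3' end GTT has 1 G/C, need ≥2 ✗; longest run = 3 ✓; length 24 ✓; Tm = 2·15 + 4·9 = 66°C ✓ — fails.
P2 (23 nt, A=8 T=4 G=6 C=5): 3' end TGT has 1 G/C, need ≥2 ✗; longest run = 2 ✓; length 23 ✓; Tm = 2·12 + 4·11 = 68°C ✓ — fails.
P3 (26 nt, A=5 T=5 G=9 C=7): 3' end AAG has 1 G/C, need ≥2 ✗; longest run = 2 ✓; length 26 ✓; Tm = 2·10 + 4·16 = 84°C, outside 64–79°C ✗ — fails.
P4 (25 nt, A=4 T=8 G=9 C=4): 3' end GGC has 3 G/C ✓; longest run = 3 ✓; length 25 ✓; Tm = 2·12 + 4·13 = 76°C ✓ — passes.
P5 (22 nt, A=2 T=10 G=8 C=2): 3' end TTT has 0 G/C, need ≥2 ✗; longest run = 3 ✓; length 22 ✓; Tm = 2·12 + 4·10 = 64°C ✓ — fails.

P4 only.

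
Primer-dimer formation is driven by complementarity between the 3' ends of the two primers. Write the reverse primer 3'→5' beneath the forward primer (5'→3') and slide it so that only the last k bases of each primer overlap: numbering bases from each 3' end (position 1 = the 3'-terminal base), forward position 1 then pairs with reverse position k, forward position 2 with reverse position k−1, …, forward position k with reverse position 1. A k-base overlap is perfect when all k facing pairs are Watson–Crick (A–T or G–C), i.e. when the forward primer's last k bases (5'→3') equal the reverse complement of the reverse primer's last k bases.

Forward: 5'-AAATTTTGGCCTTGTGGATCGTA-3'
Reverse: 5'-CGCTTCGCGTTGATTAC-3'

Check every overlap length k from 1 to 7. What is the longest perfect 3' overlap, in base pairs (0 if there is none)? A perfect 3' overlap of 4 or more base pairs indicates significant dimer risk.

Last 7 bases (5'→3') — forward …GATCGTA, reverse …TGATTAC.
Reverse complement of the reverse primer's last 7 bases: GTAATCA; its first k bases are the reverse complement of the reverse primer's last k bases, so a perfect k-base overlap needs the forward primer's last k bases to equal them.
Comparing (forward last k vs required): k=1: A vs G ✗; k=2: TA vs GT ✗; k=3: GTA vs GTA ✓; k=4: CGTA vs GTAA ✗; k=5: TCGTA vs GTAAT ✗; k=6: ATCGTA vs GTAATC ✗; k=7: GATCGTA vs GTAATCA ✗.
Only k = 3 is perfect, so the longest perfect 3' overlap is 3.

Longest perfect overlap: 3 complementary base pairs; below the dimer-risk threshold (threshold 4).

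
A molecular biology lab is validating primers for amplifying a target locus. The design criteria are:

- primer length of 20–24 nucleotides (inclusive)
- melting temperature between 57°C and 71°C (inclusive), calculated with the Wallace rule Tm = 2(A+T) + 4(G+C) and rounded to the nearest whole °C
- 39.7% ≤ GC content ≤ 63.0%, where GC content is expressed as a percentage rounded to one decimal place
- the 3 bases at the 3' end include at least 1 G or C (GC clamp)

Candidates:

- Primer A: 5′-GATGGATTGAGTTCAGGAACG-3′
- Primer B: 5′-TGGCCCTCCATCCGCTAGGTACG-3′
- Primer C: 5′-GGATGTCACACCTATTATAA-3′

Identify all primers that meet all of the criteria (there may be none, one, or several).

Primer A (21 nt, A=6 T=5 G=8 C=2): length 21 ✓; Tm = 2·11 + 4·10 = 62°C ✓; GC 10/21 = 47.6% ✓; 3' end ACG has 2 G/C ✓ — passes.
Primer B (23 nt, A=3 T=5 G=6 C=9): length 23 ✓; Tm = 2·8 + 4·15 = 76°C, outside 57–71°C ✗; GC 15/23 = 65.2%, outside 39.7–63.0% ✗; 3' end ACG has 2 G/C ✓ — fails.
Primer C (20 nt, A=7 T=6 G=3 C=4): length 20 ✓; Tm = 2·13 + 4·7 = 54°C, outside 57–71°C ✗; GC 7/20 = 35.0%, outside 39.7–63.0% ✗; 3' end TAA has 0 G/C, need ≥1 ✗ — fails.

Primer A only.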